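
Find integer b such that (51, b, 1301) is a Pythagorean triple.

b² = c² - a² = 1301² - 51² = 1692601 - 2601 = 1690000
b = sqrt(1690000) = 1300

1300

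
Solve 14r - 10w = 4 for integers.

Step 1: Check solvability.
gcd(14, 10) = 2
Since 2 divides 4, solutions exist.

Step 2: Apply extended Euclidean algorithm to find gcd.
We find integers such that 14*x0 + 10*y0 = 2

Step 3: Scale the particular solution.
Multiply by 4/2 = 2:
r = -4, w = -6

Step 4: Verify.
14*(-4) - 10*(-6) = 4 = 4 ✓

r = -4, w = -6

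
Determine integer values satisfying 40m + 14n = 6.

Step 1: Check solvability.
gcd(40, 14) = 2
Since 2 divides 6, solutions exist.

Step 2: Apply extended Euclidean algorithm to find gcd.
We find integers such that 40*x0 + 14*y0 = 2

Step 3: Scale the particular solution.
Multiply by 6/2 = 3:
m = -3, n = 9

Step 4: Verify.
40*(-3) + 14*(9) = 6 = 6 ✓

m = -3, n = 9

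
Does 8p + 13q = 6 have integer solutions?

Step 1: Compute gcd(8, 13).
gcd(8, 13) = 1

Step 2: Check divisibility.
Does 1 divide 6? 6 = 1 x 6, so yes.

By the theorem on linear Diophantine equations, 8p + 13q = 6 has integer solutions if and only if gcd(8, 13) divides 6. Since 1 | 6, solutions exist.

Yes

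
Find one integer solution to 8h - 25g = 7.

Step 1: Check solvability.
gcd(8, 25) = 1
Since 1 divides 7, solutions exist.

Step 2: Apply extended Euclidean algorithm to find gcd.
We find integers such that 8*x0 + 25*y0 = 1

Step 3: Scale the particular solution.
Multiply by 7/1 = 7:
h = -21, g = -7

Step 4: Verify.
8*(-21) - 25*(-7) = 7 = 7 ✓

h = -21, g = -7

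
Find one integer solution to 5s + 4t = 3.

Step 1: Check solvability.
gcd(5, 4) = 1
Since 1 divides 3, solutions exist.

Step 2: Apply extended Euclidean algorithm to find gcd.
We find integers such that 5*x0 + 4*y0 = 1

Step 3: Scale the particular solution.
Multiply by 3/1 = 3:
s = 3, t = -3

Step 4: Verify.
5*(3) + 4*(-3) = 3 = 3 ✓

s = 3, t = -3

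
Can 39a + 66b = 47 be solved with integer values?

Step 1: Compute gcd(39, 66).
gcd(39, 66) = 3

Step 2: Check divisibility.
Does 3 divide 47? 47 = 3 x 15 + 2, so no.

By the theorem on linear Diophantine equations, 39a + 66b = 47 has integer solutions if and only if gcd(39, 66) divides 47. Since 3 does not divide 47, no solutions exist.

No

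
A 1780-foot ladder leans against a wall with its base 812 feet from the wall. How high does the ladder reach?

The ladder, wall, and ground form a right triangle with hypotenuse 1780 and one leg 812.
By the Pythagorean theorem: h² = 1780² - 812² = 3168400 - 659344 = 2509056
h = √2509056 = 1584 feet

1584 feet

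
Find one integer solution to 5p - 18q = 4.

Step 1: Check solvability.
gcd(5, 18) = 1
Since 1 divides 4, solutions exist.

Step 2: Apply extended Euclidean algorithm to find gcd.
We find integers such that 5*x0 + 18*y0 = 1

Step 3: Scale the particular solution.
Multiply by 4/1 = 4:
p = -28, q = -8

Step 4: Verify.
5*(-28) - 18*(-8) = 4 = 4 ✓

p = -28, q = -8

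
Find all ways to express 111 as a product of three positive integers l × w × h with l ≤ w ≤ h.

Iterate l from 1 to ⌊111^(1/3)⌋. For each l dividing 111, iterate w ≥ l with w dividing 111/l, and set h = 111/(l·w).
Triples found (2): (1×1×111), (1×3×37)

(1×1×111), (1×3×37)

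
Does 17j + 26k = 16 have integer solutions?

Step 1: Compute gcd(17, 26).
gcd(17, 26) = 1

Step 2: Check divisibility.
Does 1 divide 16? 16 = 1 x 16, so yes.

By the theorem on linear Diophantine equations, 17j + 26k = 16 has integer solutions if and only if gcd(17, 26) divides 16. Since 1 | 16, solutions exist.

Yes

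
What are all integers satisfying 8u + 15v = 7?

Step 1: Compute gcd(8, 15) = 1.
Since 1 divides 7, solutions exist.

Step 2: Find a particular solution using extended Euclidean algorithm.
We get u₀ = 14, v₀ = -7.
Check: 8*14 + 15*-7 = 7 = 7 ✓

Step 3: Write the general solution.
u = 14 + (15/1)t = 14 + 15t
v = -7 - (8/1)t = -7 - 8t
for any integer t.

u = 14 + 15t, v = -7 - 8t for integer t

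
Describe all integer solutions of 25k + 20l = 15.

Step 1: Compute gcd(25, 20) = 5.
Since 5 divides 15, solutions exist.

Step 2: Find a particular solution using extended Euclidean algorithm.
We get k₀ = 3, l₀ = -3.
Check: 25*3 + 20*-3 = 15 = 15 ✓

Step 3: Write the general solution.
k = 3 + (20/5)t = 3 + 4t
l = -3 - (25/5)t = -3 - 5t
for any integer t.

k = 3 + 4t, l = -3 - 5t for integer t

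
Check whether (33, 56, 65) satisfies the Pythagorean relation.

Compute a² + b²:
33² + 56² = 1089 + 3136 = 4225
Compute c²:
65² = 4225
Since 4225 = 4225, it is a Pythagorean triple.

Yes, it is a Pythagorean triple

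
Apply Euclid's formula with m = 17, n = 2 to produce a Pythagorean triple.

a = m² - n² = 17² - 2² = 289 - 4 = 285
b = 2mn = 2·17·2 = 68
c = m² + n² = 289 + 4 = 293
Verify: 285² + 68² = 81225 + 4624 = 85849 = 293² ✓

(285, 68, 293)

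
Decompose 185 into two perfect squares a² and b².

We need to find integers a, b > 0 such that a² + b² = 185.
Trying a = 4: b² = 185 - 4² = 185 - 16 = 169
b = 13
Check: 4² + 13² = 16 + 169 = 185 ✓

185 = 4² + 13²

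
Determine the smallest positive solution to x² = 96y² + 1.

We seek the smallest positive integers (x, y) with x² - 96y² = 1, i.e., x² = 96y² + 1.
Try successive y values:
y = 1: x² = 96·1² + 1 = 97, not a perfect square
y = 2: x² = 96·2² + 1 = 385, not a perfect square
y = 3: x² = 96·3² + 1 = 865, not a perfect square
... continuing the search (or via continued fractions) ...
y = 5: x² = 96·5² + 1 = 2401, x = 49 ✓

Verify: 49² - 96·5² = 2401 - 2400 = 1 ✓

x = 49, y = 5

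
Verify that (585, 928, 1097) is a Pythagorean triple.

Compute a² + b² = 585² + 928² = 342225 + 861184 = 1203409
Compute c² = 1097² = 1203409
Since 1203409 = 1203409, confirmed.

Yes, it is a Pythagorean triple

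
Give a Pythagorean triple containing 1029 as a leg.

We need the other leg and hypotenuse such that 1029² + x² = c².
Take x = 8372, c = 8435: 1029² + 8372² = 1058841 + 70090384 = 71149225 = 8435² ✓
Triple: (1029, 8372, 8435)

(1029, 8372, 8435)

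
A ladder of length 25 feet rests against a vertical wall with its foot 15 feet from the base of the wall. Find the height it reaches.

The ladder, wall, and ground form a right triangle with hypotenuse 25 and one leg 15.
By the Pythagorean theorem: h² = 25² - 15² = 625 - 225 = 400
h = √400 = 20 feet

20 feet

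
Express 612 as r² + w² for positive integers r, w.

We need to find integers r, w > 0 such that r² + w² = 612.
Trying r = 6: w² = 612 - 6² = 612 - 36 = 576
w = 24
Check: 6² + 24² = 36 + 576 = 612 ✓

612 = 6² + 24²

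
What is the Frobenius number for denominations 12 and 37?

For two coprime denominations a and b, the Frobenius number (largest value not representable as a non-negative combination) is ab - a - b.
Here gcd(12, 37) = 1, so they are coprime.
F(12, 37) = 12·37 - 12 - 37 = 444 - 49 = 395

395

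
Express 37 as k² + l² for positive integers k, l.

We need to find integers k, l > 0 such that k² + l² = 37.
Trying k = 1: l² = 37 - 1² = 37 - 1 = 36
l = 6
Check: 1² + 6² = 1 + 36 = 37 ✓

37 = 1² + 6²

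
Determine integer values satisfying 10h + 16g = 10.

Step 1: Check solvability.
gcd(10, 16) = 2
Since 2 divides 10, solutions exist.

Step 2: Apply extended Euclidean algorithm to find gcd.
We find integers such that 10*x0 + 16*y0 = 2

Step 3: Scale the particular solution.
Multiply by 10/2 = 5:
h = -15, g = 10

Step 4: Verify.
10*(-15) + 16*(10) = 10 = 10 ✓

h = -15, g = 10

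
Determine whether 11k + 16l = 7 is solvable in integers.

Step 1: Compute gcd(11, 16).
gcd(11, 16) = 1

Step 2: Check divisibility.
Does 1 divide 7? 7 = 1 x 7, so yes.

By the theorem on linear Diophantine equations, 11k + 16l = 7 has integer solutions if and only if gcd(11, 16) divides 7. Since 1 | 7, solutions exist.

Yes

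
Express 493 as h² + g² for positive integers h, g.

We need to find integers h, g > 0 such that h² + g² = 493.
Trying h = 3: g² = 493 - 3² = 493 - 9 = 484
g = 22
Check: 3² + 22² = 9 + 484 = 493 ✓

493 = 3² + 22²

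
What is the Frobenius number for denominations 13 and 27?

For two coprime denominations a and b, the Frobenius number (largest value not representable as a non-negative combination) is ab - a - b.
Here gcd(13, 27) = 1, so they are coprime.
F(13, 27) = 13·27 - 13 - 27 = 351 - 40 = 311

311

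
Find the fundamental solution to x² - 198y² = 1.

We seek the smallest positive integers (x, y) with x² - 198y² = 1, i.e., x² = 198y² + 1.
Try successive y values:
y = 1: x² = 198·1² + 1 = 199, not a perfect square
y = 2: x² = 198·2² + 1 = 793, not a perfect square
y = 3: x² = 198·3² + 1 = 1783, not a perfect square
... continuing the search (or via continued fractions) ...
y = 14: x² = 198·14² + 1 = 38809, x = 197 ✓

Verify: 197² - 198·14² = 38809 - 38808 = 1 ✓

x = 197, y = 14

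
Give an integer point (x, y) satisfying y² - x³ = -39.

Try small integer x values and check whether x³ - 39 is a perfect square.
x = 10: x³ - 39 = 10³ - 39 = 1000 - 39 = 961
Is 961 a perfect square? 31² = 961 ✓
So (x, y) = (10, 31) is a solution.

x = 10, y = 31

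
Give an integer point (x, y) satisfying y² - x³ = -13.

Try small integer x values and check whether x³ - 13 is a perfect square.
x = 17: x³ - 13 = 17³ - 13 = 4913 - 13 = 4900
Is 4900 a perfect square? 70² = 4900 ✓
So (x, y) = (17, -70) is a solution.

x = 17, y = -70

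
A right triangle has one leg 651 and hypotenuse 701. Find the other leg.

b² = c² - a² = 491401 - 423801 = 67600
b = 260

260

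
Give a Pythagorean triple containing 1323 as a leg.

We need the other leg and hypotenuse such that 1323² + x² = c².
Take x = 2380, c = 2723: 1323² + 2380² = 1750329 + 5664400 = 7414729 = 2723² ✓
Triple: (1323, 2380, 2723)

(1323, 2380, 2723)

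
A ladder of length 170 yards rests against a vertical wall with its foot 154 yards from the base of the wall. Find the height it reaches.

The ladder, wall, and ground form a right triangle with hypotenuse 170 and one leg 154.
By the Pythagorean theorem: h² = 170² - 154² = 28900 - 23716 = 5184
h = √5184 = 72 yards

72 yards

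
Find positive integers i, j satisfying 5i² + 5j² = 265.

Try small values of i and check whether (265 - 5i²)/5 is a perfect square.
i = 7: 5·7² = 245, so 5j² = 265 - 245 = 20, giving j² = 4, j = 2.
Check: 5·7² + 5·2² = 245 + 20 = 265 ✓

i = 7, j = 2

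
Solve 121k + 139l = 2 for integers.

Step 1: Check solvability.
gcd(121, 139) = 1
Since 1 divides 2, solutions exist.

Step 2: Apply extended Euclidean algorithm to find gcd.
We find integers such that 121*x0 + 139*y0 = 1

Step 3: Scale the particular solution.
Multiply by 2/1 = 2:
k = 108, l = -94

Step 4: Verify.
121*(108) + 139*(-94) = 2 = 2 ✓

k = 108, l = -94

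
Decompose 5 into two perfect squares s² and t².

We need to find integers s, t > 0 such that s² + t² = 5.
Trying s = 1: t² = 5 - 1² = 5 - 1 = 4
t = 2
Check: 1² + 2² = 1 + 4 = 5 ✓

5 = 1² + 2²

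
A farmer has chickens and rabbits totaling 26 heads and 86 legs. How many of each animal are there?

Let c = chickens, r = rabbits.
Heads: c + r = 26
Legs: 2c + 4r = 86
From the first equation, c = 26 - r. Substitute:
2(26 - r) + 4r = 86
52 + 2r = 86
r = (86 - 52)/2 = 17
c = 26 - 17 = 9

Chickens: 9, Rabbits: 17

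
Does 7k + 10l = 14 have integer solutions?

Step 1: Compute gcd(7, 10).
gcd(7, 10) = 1

Step 2: Check divisibility.
Does 1 divide 14? 14 = 1 x 14, so yes.

By the theorem on linear Diophantine equations, 7k + 10l = 14 has integer solutions if and only if gcd(7, 10) divides 14. Since 1 | 14, solutions exist.

Yes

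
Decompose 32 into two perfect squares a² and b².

We need to find integers a, b > 0 such that a² + b² = 32.
Trying a = 4: b² = 32 - 4² = 32 - 16 = 16
b = 4
Check: 4² + 4² = 16 + 16 = 32 ✓

32 = 4² + 4²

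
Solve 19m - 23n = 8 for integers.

Step 1: Check solvability.
gcd(19, 23) = 1
Since 1 divides 8, solutions exist.

Step 2: Apply extended Euclidean algorithm to find gcd.
We find integers such that 19*x0 + 23*y0 = 1

Step 3: Scale the particular solution.
Multiply by 8/1 = 8:
m = -48, n = -40

Step 4: Verify.
19*(-48) - 23*(-40) = 8 = 8 ✓

m = -48, n = -40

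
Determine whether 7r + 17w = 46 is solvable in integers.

Step 1: Compute gcd(7, 17).
gcd(7, 17) = 1

Step 2: Check divisibility.
Does 1 divide 46? 46 = 1 x 46, so yes.

By the theorem on linear Diophantine equations, 7r + 17w = 46 has integer solutions if and only if gcd(7, 17) divides 46. Since 1 | 46, solutions exist.

Yes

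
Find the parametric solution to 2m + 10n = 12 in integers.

Step 1: Compute gcd(2, 10) = 2.
Since 2 divides 12, solutions exist.

Step 2: Find a particular solution using extended Euclidean algorithm.
We get m₀ = 6, n₀ = 0.
Check: 2*6 + 10*0 = 12 = 12 ✓

Step 3: Write the general solution.
m = 6 + (10/2)t = 6 + 5t
n = 0 - (2/2)t = 0 - 1t
for any integer t.

m = 6 + 5t, n = 0 - 1t for integer t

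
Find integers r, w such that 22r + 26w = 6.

Step 1: Check solvability.
gcd(22, 26) = 2
Since 2 divides 6, solutions exist.

Step 2: Apply extended Euclidean algorithm to find gcd.
We find integers such that 22*x0 + 26*y0 = 2

Step 3: Scale the particular solution.
Multiply by 6/2 = 3:
r = 18, w = -15

Step 4: Verify.
22*(18) + 26*(-15) = 6 = 6 ✓

r = 18, w = -15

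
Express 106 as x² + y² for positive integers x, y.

We need to find integers x, y > 0 such that x² + y² = 106.
Trying x = 5: y² = 106 - 5² = 106 - 25 = 81
y = 9
Check: 5² + 9² = 25 + 81 = 106 ✓

106 = 5² + 9²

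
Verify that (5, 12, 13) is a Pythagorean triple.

Compute a² + b²:
5² + 12² = 25 + 144 = 169
Compute c²:
13² = 169
Since 169 = 169, it is a Pythagorean triple.

Yes, it is a Pythagorean triple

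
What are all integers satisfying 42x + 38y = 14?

Step 1: Compute gcd(42, 38) = 2.
Since 2 divides 14, solutions exist.

Step 2: Find a particular solution using extended Euclidean algorithm.
We get x₀ = -63, y₀ = 70.
Check: 42*-63 + 38*70 = 14 = 14 ✓

Step 3: Write the general solution.
x = -63 + (38/2)t = -63 + 19t
y = 70 - (42/2)t = 70 - 21t
for any integer t.

x = -63 + 19t, y = 70 - 21t for integer t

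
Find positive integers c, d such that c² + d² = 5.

Search for c with 5 - c² a perfect square.
c = 1: 5 - 1² = 5 - 1 = 4 = 2² ✓
So c = 1, d = 2.

c = 1, d = 2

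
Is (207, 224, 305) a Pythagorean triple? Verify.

Compute a² + b² = 207² + 224² = 42849 + 50176 = 93025
Compute c² = 305² = 93025
Since 93025 = 93025, confirmed.

Yes, it is a Pythagorean triple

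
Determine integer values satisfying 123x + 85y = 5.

Step 1: Check solvability.
gcd(123, 85) = 1
Since 1 divides 5, solutions exist.

Step 2: Apply extended Euclidean algorithm to find gcd.
We find integers such that 123*x0 + 85*y0 = 1

Step 3: Scale the particular solution.
Multiply by 5/1 = 5:
x = -190, y = 275

Step 4: Verify.
123*(-190) + 85*(275) = 5 = 5 ✓

x = -190, y = 275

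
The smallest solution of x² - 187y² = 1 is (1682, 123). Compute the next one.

Solutions to x² - Dy² = 1 are generated by powers of (x₀ + y₀√D).
The next solution satisfies x₁ + y₁√187 = (x₀ + y₀√187)², giving:
x₁ = x₀² + 187y₀² = 1682² + 187·123² = 2829124 + 2829123 = 5658247
y₁ = 2x₀y₀ = 2·1682·123 = 413772

Verify: 5658247² - 187·413772² = 32015759113009 - 32015759113008 = 1 ✓

x = 5658247, y = 413772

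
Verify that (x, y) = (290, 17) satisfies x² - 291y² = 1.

Compute x² = 290² = 84100
Compute 291y² = 291·17² = 291·289 = 84099
x² - 291y² = 84100 - 84099 = 1
Since this equals 1, (290, 17) is a solution.

Yes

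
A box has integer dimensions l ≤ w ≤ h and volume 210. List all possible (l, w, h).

Iterate l from 1 to ⌊210^(1/3)⌋. For each l dividing 210, iterate w ≥ l with w dividing 210/l, and set h = 210/(l·w).
Triples found (14): (1×1×210), (1×2×105), (1×3×70), (1×5×42), (1×6×35), (1×7×30), (1×10×21), (1×14×15), (2×3×35), (2×5×21), (2×7×15), (3×5×14), (3×7×10), (5×6×7)

(1×1×210), (1×2×105), (1×3×70), (1×5×42), (1×6×35), (1×7×30), (1×10×21), (1×14×15), (2×3×35), (2×5×21), (2×7×15), (3×5×14), (3×7×10), (5×6×7)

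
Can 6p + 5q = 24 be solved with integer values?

Step 1: Compute gcd(6, 5).
gcd(6, 5) = 1

Step 2: Check divisibility.
Does 1 divide 24? 24 = 1 x 24, so yes.

By the theorem on linear Diophantine equations, 6p + 5q = 24 has integer solutions if and only if gcd(6, 5) divides 24. Since 1 | 24, solutions exist.

Yes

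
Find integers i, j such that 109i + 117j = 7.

Step 1: Check solvability.
gcd(109, 117) = 1
Since 1 divides 7, solutions exist.

Step 2: Apply extended Euclidean algorithm to find gcd.
We find integers such that 109*x0 + 117*y0 = 1

Step 3: Scale the particular solution.
Multiply by 7/1 = 7:
i = -308, j = 287

Step 4: Verify.
109*(-308) + 117*(287) = 7 = 7 ✓

i = -308, j = 287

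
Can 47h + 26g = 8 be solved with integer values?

Step 1: Compute gcd(47, 26).
gcd(47, 26) = 1

Step 2: Check divisibility.
Does 1 divide 8? 8 = 1 x 8, so yes.

By the theorem on linear Diophantine equations, 47h + 26g = 8 has integer solutions if and only if gcd(47, 26) divides 8. Since 1 | 8, solutions exist.

Yes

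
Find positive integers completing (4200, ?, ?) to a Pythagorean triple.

We need the other leg and hypotenuse such that 4200² + x² = c².
Take x = 5265, c = 6735: 4200² + 5265² = 17640000 + 27720225 = 45360225 = 6735² ✓
Triple: (5265, 4200, 6735)

(5265, 4200, 6735)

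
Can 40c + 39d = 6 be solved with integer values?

Step 1: Compute gcd(40, 39).
gcd(40, 39) = 1

Step 2: Check divisibility.
Does 1 divide 6? 6 = 1 x 6, so yes.

By the theorem on linear Diophantine equations, 40c + 39d = 6 has integer solutions if and only if gcd(40, 39) divides 6. Since 1 | 6, solutions exist.

Yes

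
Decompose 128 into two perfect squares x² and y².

We need to find integers x, y > 0 such that x² + y² = 128.
Trying x = 8: y² = 128 - 8² = 128 - 64 = 64
y = 8
Check: 8² + 8² = 64 + 64 = 128 ✓

128 = 8² + 8²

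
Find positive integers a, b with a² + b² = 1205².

We need a² + b² = 1205² = 1452025.
Trying: 147² + 1196² = 21609 + 1430416 = 1452025 ✓

(147, 1196, 1205)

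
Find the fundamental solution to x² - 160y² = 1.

We seek the smallest positive integers (x, y) with x² - 160y² = 1, i.e., x² = 160y² + 1.
Try successive y values:
y = 1: x² = 160·1² + 1 = 161, not a perfect square
y = 2: x² = 160·2² + 1 = 641, not a perfect square
y = 3: x² = 160·3² + 1 = 1441, not a perfect square
... continuing the search (or via continued fractions) ...
y = 57: x² = 160·57² + 1 = 519841, x = 721 ✓

Verify: 721² - 160·57² = 519841 - 519840 = 1 ✓

x = 721, y = 57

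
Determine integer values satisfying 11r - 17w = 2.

Step 1: Check solvability.
gcd(11, 17) = 1
Since 1 divides 2, solutions exist.

Step 2: Apply extended Euclidean algorithm to find gcd.
We find integers such that 11*x0 + 17*y0 = 1

Step 3: Scale the particular solution.
Multiply by 2/1 = 2:
r = -6, w = -4

Step 4: Verify.
11*(-6) - 17*(-4) = 2 = 2 ✓

r = -6, w = -4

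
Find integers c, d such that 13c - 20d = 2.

Step 1: Check solvability.
gcd(13, 20) = 1
Since 1 divides 2, solutions exist.

Step 2: Apply extended Euclidean algorithm to find gcd.
We find integers such that 13*x0 + 20*y0 = 1

Step 3: Scale the particular solution.
Multiply by 2/1 = 2:
c = -6, d = -4

Step 4: Verify.
13*(-6) - 20*(-4) = 2 = 2 ✓

c = -6, d = -4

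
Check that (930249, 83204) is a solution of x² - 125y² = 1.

Compute x² = 930249² = 865363202001
Compute 125y² = 125·83204² = 125·6922905616 = 865363202000
x² - 125y² = 865363202001 - 865363202000 = 1
Since this equals 1, (930249, 83204) is a solution.

Yes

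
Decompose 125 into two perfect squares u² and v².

We need to find integers u, v > 0 such that u² + v² = 125.
Trying u = 2: v² = 125 - 2² = 125 - 4 = 121
v = 11
Check: 2² + 11² = 4 + 121 = 125 ✓

125 = 2² + 11²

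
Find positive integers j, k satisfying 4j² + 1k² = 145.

Try small values of j and check whether (145 - 4j²)/1 is a perfect square.
j = 4: 4·4² = 64, so 1k² = 145 - 64 = 81, giving k² = 81, k = 9.
Check: 4·4² + 1·9² = 64 + 81 = 145 ✓

j = 4, k = 9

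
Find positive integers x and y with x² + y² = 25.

We need to find integers x, y > 0 such that x² + y² = 25.
Trying x = 3: y² = 25 - 3² = 25 - 9 = 16
y = 4
Check: 3² + 4² = 9 + 16 = 25 ✓

25 = 3² + 4²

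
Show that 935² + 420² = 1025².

Compute a² + b²:
935² + 420² = 874225 + 176400 = 1050625
Compute c²:
1025² = 1050625
Since 1050625 = 1050625, it is a Pythagorean triple.

Yes, it is a Pythagorean triple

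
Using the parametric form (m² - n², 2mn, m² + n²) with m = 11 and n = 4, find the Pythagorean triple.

a = m² - n² = 11² - 4² = 121 - 16 = 105
b = 2mn = 2·11·4 = 88
c = m² + n² = 121 + 16 = 137
Verify: 105² + 88² = 11025 + 7744 = 18769 = 137² ✓

(105, 88, 137)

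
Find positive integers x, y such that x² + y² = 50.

Search for x with 50 - x² a perfect square.
x = 1: 50 - 1² = 50 - 1 = 49 = 7² ✓
So x = 1, y = 7.

x = 1, y = 7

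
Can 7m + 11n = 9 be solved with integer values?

Step 1: Compute gcd(7, 11).
gcd(7, 11) = 1

Step 2: Check divisibility.
Does 1 divide 9? 9 = 1 x 9, so yes.

By the theorem on linear Diophantine equations, 7m + 11n = 9 has integer solutions if and only if gcd(7, 11) divides 9. Since 1 | 9, solutions exist.

Yes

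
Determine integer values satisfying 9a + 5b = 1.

Step 1: Check solvability.
gcd(9, 5) = 1
Since 1 divides 1, solutions exist.

Step 2: Apply extended Euclidean algorithm to find gcd.
We find integers such that 9*x0 + 5*y0 = 1

Step 3: Scale the particular solution.
Multiply by 1/1 = 1:
a = -1, b = 2

Step 4: Verify.
9*(-1) + 5*(2) = 1 = 1 ✓

a = -1, b = 2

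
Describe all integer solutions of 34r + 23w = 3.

Step 1: Compute gcd(34, 23) = 1.
Since 1 divides 3, solutions exist.

Step 2: Find a particular solution using extended Euclidean algorithm.
We get r₀ = -6, w₀ = 9.
Check: 34*-6 + 23*9 = 3 = 3 ✓

Step 3: Write the general solution.
r = -6 + (23/1)t = -6 + 23t
w = 9 - (34/1)t = 9 - 34t
for any integer t.

r = -6 + 23t, w = 9 - 34t for integer t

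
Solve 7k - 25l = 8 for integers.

Step 1: Check solvability.
gcd(7, 25) = 1
Since 1 divides 8, solutions exist.

Step 2: Apply extended Euclidean algorithm to find gcd.
We find integers such that 7*x0 + 25*y0 = 1

Step 3: Scale the particular solution.
Multiply by 8/1 = 8:
k = -56, l = -16

Step 4: Verify.
7*(-56) - 25*(-16) = 8 = 8 ✓

k = -56, l = -16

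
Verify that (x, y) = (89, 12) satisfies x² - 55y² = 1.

Compute x² = 89² = 7921
Compute 55y² = 55·12² = 55·144 = 7920
x² - 55y² = 7921 - 7920 = 1
Since this equals 1, (89, 12) is a solution.

Yes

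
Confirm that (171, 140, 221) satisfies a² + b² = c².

Compute a² + b² = 171² + 140² = 29241 + 19600 = 48841
Compute c² = 221² = 48841
Since 48841 = 48841, confirmed.

Yes, it is a Pythagorean triple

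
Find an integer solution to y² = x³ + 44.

Try small integer x values and check whether x³ + 44 is a perfect square.
x = -2: x³ + 44 = -2³ + 44 = -8 + 44 = 36
Is 36 a perfect square? 6² = 36 ✓
So (x, y) = (-2, -6) is a solution.

x = -2, y = -6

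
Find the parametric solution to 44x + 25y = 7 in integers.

Step 1: Compute gcd(44, 25) = 1.
Since 1 divides 7, solutions exist.

Step 2: Find a particular solution using extended Euclidean algorithm.
We get x₀ = 28, y₀ = -49.
Check: 44*28 + 25*-49 = 7 = 7 ✓

Step 3: Write the general solution.
x = 28 + (25/1)t = 28 + 25t
y = -49 - (44/1)t = -49 - 44t
for any integer t.

x = 28 + 25t, y = -49 - 44t for integer t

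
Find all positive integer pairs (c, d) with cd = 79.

The positive divisors of 79 are: 1, 79.
Each divisor d gives the pair (d, 79/d):
(1, 79), (79, 1)

(1, 79), (79, 1)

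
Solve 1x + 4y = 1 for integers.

Step 1: Check solvability.
gcd(1, 4) = 1
Since 1 divides 1, solutions exist.

Step 2: Apply extended Euclidean algorithm to find gcd.
We find integers such that 1*x0 + 4*y0 = 1

Step 3: Scale the particular solution.
Multiply by 1/1 = 1:
x = 1, y = 0

Step 4: Verify.
1*(1) + 4*(0) = 1 = 1 ✓

x = 1, y = 0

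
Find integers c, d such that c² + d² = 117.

We need to find integers c, d > 0 such that c² + d² = 117.
Trying c = 6: d² = 117 - 6² = 117 - 36 = 81
d = 9
Check: 6² + 9² = 36 + 81 = 117 ✓

117 = 6² + 9²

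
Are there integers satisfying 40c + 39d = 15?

Step 1: Compute gcd(40, 39).
gcd(40, 39) = 1

Step 2: Check divisibility.
Does 1 divide 15? 15 = 1 x 15, so yes.

By the theorem on linear Diophantine equations, 40c + 39d = 15 has integer solutions if and only if gcd(40, 39) divides 15. Since 1 | 15, solutions exist.

Yes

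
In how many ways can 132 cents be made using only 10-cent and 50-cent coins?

We need non-negative integers (x, y) with 10x + 50y = 132.
For each x from 0 to 13, check if (132 - 10x) is a non-negative multiple of 50.
Solutions (x, y): none
Count: 0

0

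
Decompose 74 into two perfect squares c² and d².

We need to find integers c, d > 0 such that c² + d² = 74.
Trying c = 5: d² = 74 - 5² = 74 - 25 = 49
d = 7
Check: 5² + 7² = 25 + 49 = 74 ✓

74 = 5² + 7²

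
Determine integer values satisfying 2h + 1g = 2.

Step 1: Check solvability.
gcd(2, 1) = 1
Since 1 divides 2, solutions exist.

Step 2: Apply extended Euclidean algorithm to find gcd.
We find integers such that 2*x0 + 1*y0 = 1

Step 3: Scale the particular solution.
Multiply by 2/1 = 2:
h = 0, g = 2

Step 4: Verify.
2*(0) + 1*(2) = 2 = 2 ✓

h = 0, g = 2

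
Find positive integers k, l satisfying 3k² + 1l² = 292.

Try small values of k and check whether (292 - 3k²)/1 is a perfect square.
k = 8: 3·8² = 192, so 1l² = 292 - 192 = 100, giving l² = 100, l = 10.
Check: 3·8² + 1·10² = 192 + 100 = 292 ✓

k = 8, l = 10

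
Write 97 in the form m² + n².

We need to find integers m, n > 0 such that m² + n² = 97.
Trying m = 4: n² = 97 - 4² = 97 - 16 = 81
n = 9
Check: 4² + 9² = 16 + 81 = 97 ✓

97 = 4² + 9²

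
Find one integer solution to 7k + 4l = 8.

Step 1: Check solvability.
gcd(7, 4) = 1
Since 1 divides 8, solutions exist.

Step 2: Apply extended Euclidean algorithm to find gcd.
We find integers such that 7*x0 + 4*y0 = 1

Step 3: Scale the particular solution.
Multiply by 8/1 = 8:
k = -8, l = 16

Step 4: Verify.
7*(-8) + 4*(16) = 8 = 8 ✓

k = -8, l = 16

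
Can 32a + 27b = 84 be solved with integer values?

Step 1: Compute gcd(32, 27).
gcd(32, 27) = 1

Step 2: Check divisibility.
Does 1 divide 84? 84 = 1 x 84, so yes.

By the theorem on linear Diophantine equations, 32a + 27b = 84 has integer solutions if and only if gcd(32, 27) divides 84. Since 1 | 84, solutions exist.

Yes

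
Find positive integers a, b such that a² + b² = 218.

Search for a with 218 - a² a perfect square.
a = 7: 218 - 7² = 218 - 49 = 169 = 13² ✓
So a = 7, b = 13.

a = 7, b = 13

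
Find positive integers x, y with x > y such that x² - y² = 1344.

Factor: x² - y² = (x+y)(x-y) = 1344.
We need two factors of 1344 with the same parity.
Use x+y = 672 and x-y = 2 (product 672·2 = 1344).
Adding: 2x = 674, so x = 337.
Subtracting: 2y = 670, so y = 335.
Check: 337² - 335² = 113569 - 112225 = 1344 ✓

x = 337, y = 335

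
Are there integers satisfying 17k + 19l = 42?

Step 1: Compute gcd(17, 19).
gcd(17, 19) = 1

Step 2: Check divisibility.
Does 1 divide 42? 42 = 1 x 42, so yes.

By the theorem on linear Diophantine equations, 17k + 19l = 42 has integer solutions if and only if gcd(17, 19) divides 42. Since 1 | 42, solutions exist.

Yes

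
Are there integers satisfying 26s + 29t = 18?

Step 1: Compute gcd(26, 29).
gcd(26, 29) = 1

Step 2: Check divisibility.
Does 1 divide 18? 18 = 1 x 18, so yes.

By the theorem on linear Diophantine equations, 26s + 29t = 18 has integer solutions if and only if gcd(26, 29) divides 18. Since 1 | 18, solutions exist.

Yes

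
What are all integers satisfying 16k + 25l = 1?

Step 1: Compute gcd(16, 25) = 1.
Since 1 divides 1, solutions exist.

Step 2: Find a particular solution using extended Euclidean algorithm.
We get k₀ = 11, l₀ = -7.
Check: 16*11 + 25*-7 = 1 = 1 ✓

Step 3: Write the general solution.
k = 11 + (25/1)t = 11 + 25t
l = -7 - (16/1)t = -7 - 16t
for any integer t.

k = 11 + 25t, l = -7 - 16t for integer t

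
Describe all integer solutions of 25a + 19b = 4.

Step 1: Compute gcd(25, 19) = 1.
Since 1 divides 4, solutions exist.

Step 2: Find a particular solution using extended Euclidean algorithm.
We get a₀ = -12, b₀ = 16.
Check: 25*-12 + 19*16 = 4 = 4 ✓

Step 3: Write the general solution.
a = -12 + (19/1)t = -12 + 19t
b = 16 - (25/1)t = 16 - 25t
for any integer t.

a = -12 + 19t, b = 16 - 25t for integer t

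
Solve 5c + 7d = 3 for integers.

Step 1: Check solvability.
gcd(5, 7) = 1
Since 1 divides 3, solutions exist.

Step 2: Apply extended Euclidean algorithm to find gcd.
We find integers such that 5*x0 + 7*y0 = 1

Step 3: Scale the particular solution.
Multiply by 3/1 = 3:
c = 9, d = -6

Step 4: Verify.
5*(9) + 7*(-6) = 3 = 3 ✓

c = 9, d = -6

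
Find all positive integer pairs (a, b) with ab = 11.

The positive divisors of 11 are: 1, 11.
Each divisor d gives the pair (d, 11/d):
(1, 11), (11, 1)

(1, 11), (11, 1)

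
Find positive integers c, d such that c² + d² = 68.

Search for c with 68 - c² a perfect square.
c = 2: 68 - 2² = 68 - 4 = 64 = 8² ✓
So c = 2, d = 8.

c = 2, d = 8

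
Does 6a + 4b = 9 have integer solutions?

Step 1: Compute gcd(6, 4).
gcd(6, 4) = 2

Step 2: Check divisibility.
Does 2 divide 9? 9 = 2 x 4 + 1, so no.

By the theorem on linear Diophantine equations, 6a + 4b = 9 has integer solutions if and only if gcd(6, 4) divides 9. Since 2 does not divide 9, no solutions exist.

No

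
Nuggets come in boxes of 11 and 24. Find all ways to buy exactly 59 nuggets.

We need non-negative integers (x, y) with 11x + 24y = 59.
For each x in 0..5, check if 59 - 11x is a non-negative multiple of 24.
x = 1: 24y = 48, y = 2 ✓

(1 boxes of 11, 2 boxes of 24)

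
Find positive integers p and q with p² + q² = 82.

We need to find integers p, q > 0 such that p² + q² = 82.
Trying p = 1: q² = 82 - 1² = 82 - 1 = 81
q = 9
Check: 1² + 9² = 1 + 81 = 82 ✓

82 = 1² + 9²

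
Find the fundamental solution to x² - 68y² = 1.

We seek the smallest positive integers (x, y) with x² - 68y² = 1, i.e., x² = 68y² + 1.
Try successive y values:
y = 1: x² = 68·1² + 1 = 69, not a perfect square
y = 2: x² = 68·2² + 1 = 273, not a perfect square
y = 3: x² = 68·3² + 1 = 613, not a perfect square
... continuing the search (or via continued fractions) ...
y = 4: x² = 68·4² + 1 = 1089, x = 33 ✓

Verify: 33² - 68·4² = 1089 - 1088 = 1 ✓

x = 33, y = 4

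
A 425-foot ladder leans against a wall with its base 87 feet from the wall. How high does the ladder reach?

The ladder, wall, and ground form a right triangle with hypotenuse 425 and one leg 87.
By the Pythagorean theorem: h² = 425² - 87² = 180625 - 7569 = 173056
h = √173056 = 416 feet

416 feet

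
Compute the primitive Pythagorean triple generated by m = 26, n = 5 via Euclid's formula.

a = m² - n² = 26² - 5² = 676 - 25 = 651
b = 2mn = 2·26·5 = 260
c = m² + n² = 676 + 25 = 701
Verify: 651² + 260² = 423801 + 67600 = 491401 = 701² ✓

(651, 260, 701)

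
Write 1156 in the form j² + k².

We need to find integers j, k > 0 such that j² + k² = 1156.
Trying j = 16: k² = 1156 - 16² = 1156 - 256 = 900
k = 30
Check: 16² + 30² = 256 + 900 = 1156 ✓

1156 = 16² + 30²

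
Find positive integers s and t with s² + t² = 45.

We need to find integers s, t > 0 such that s² + t² = 45.
Trying s = 3: t² = 45 - 3² = 45 - 9 = 36
t = 6
Check: 3² + 6² = 9 + 36 = 45 ✓

45 = 3² + 6²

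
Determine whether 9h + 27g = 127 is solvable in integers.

Step 1: Compute gcd(9, 27).
gcd(9, 27) = 9

Step 2: Check divisibility.
Does 9 divide 127? 127 = 9 x 14 + 1, so no.

By the theorem on linear Diophantine equations, 9h + 27g = 127 has integer solutions if and only if gcd(9, 27) divides 127. Since 9 does not divide 127, no solutions exist.

No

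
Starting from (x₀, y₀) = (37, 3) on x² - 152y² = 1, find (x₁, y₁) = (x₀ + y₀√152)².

Solutions to x² - Dy² = 1 are generated by powers of (x₀ + y₀√D).
The next solution satisfies x₁ + y₁√152 = (x₀ + y₀√152)², giving:
x₁ = x₀² + 152y₀² = 37² + 152·3² = 1369 + 1368 = 2737
y₁ = 2x₀y₀ = 2·37·3 = 222

Verify: 2737² - 152·222² = 7491169 - 7491168 = 1 ✓

x = 2737, y = 222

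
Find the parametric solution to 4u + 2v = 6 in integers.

Step 1: Compute gcd(4, 2) = 2.
Since 2 divides 6, solutions exist.

Step 2: Find a particular solution using extended Euclidean algorithm.
We get u₀ = 0, v₀ = 3.
Check: 4*0 + 2*3 = 6 = 6 ✓

Step 3: Write the general solution.
u = 0 + (2/2)t = 0 + 1t
v = 3 - (4/2)t = 3 - 2t
for any integer t.

u = 0 + 1t, v = 3 - 2t for integer t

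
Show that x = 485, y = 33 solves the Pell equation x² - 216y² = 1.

Compute x² = 485² = 235225
Compute 216y² = 216·33² = 216·1089 = 235224
x² - 216y² = 235225 - 235224 = 1
Since this equals 1, (485, 33) is a solution.

Yes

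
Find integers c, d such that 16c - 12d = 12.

Step 1: Check solvability.
gcd(16, 12) = 4
Since 4 divides 12, solutions exist.

Step 2: Apply extended Euclidean algorithm to find gcd.
We find integers such that 16*x0 + 12*y0 = 4

Step 3: Scale the particular solution.
Multiply by 12/4 = 3:
c = 3, d = 3

Step 4: Verify.
16*(3) - 12*(3) = 12 = 12 ✓

c = 3, d = 3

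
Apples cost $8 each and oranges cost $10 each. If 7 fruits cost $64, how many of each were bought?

Let a = apples, o = oranges.
a + o = 7
8a + 10o = 64
Substitute o = 7 - a:
8a + 10(7 - a) = 64
(8 - 10)a = 64 - 70
-2a = -6
a = 3, o = 7 - 3 = 4

Apples: 3, Oranges: 4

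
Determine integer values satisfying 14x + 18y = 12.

Step 1: Check solvability.
gcd(14, 18) = 2
Since 2 divides 12, solutions exist.

Step 2: Apply extended Euclidean algorithm to find gcd.
We find integers such that 14*x0 + 18*y0 = 2

Step 3: Scale the particular solution.
Multiply by 12/2 = 6:
x = 24, y = -18

Step 4: Verify.
14*(24) + 18*(-18) = 12 = 12 ✓

x = 24, y = -18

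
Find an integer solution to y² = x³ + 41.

Try small integer x values and check whether x³ + 41 is a perfect square.
x = 2: x³ + 41 = 2³ + 41 = 8 + 41 = 49
Is 49 a perfect square? 7² = 49 ✓
So (x, y) = (2, 7) is a solution.

x = 2, y = 7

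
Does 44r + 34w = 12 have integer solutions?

Step 1: Compute gcd(44, 34).
gcd(44, 34) = 2

Step 2: Check divisibility.
Does 2 divide 12? 12 = 2 x 6, so yes.

By the theorem on linear Diophantine equations, 44r + 34w = 12 has integer solutions if and only if gcd(44, 34) divides 12. Since 2 | 12, solutions exist.

Yes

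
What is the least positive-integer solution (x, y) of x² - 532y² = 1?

We seek the smallest positive integers (x, y) with x² - 532y² = 1, i.e., x² = 532y² + 1.
Try successive y values:
y = 1: x² = 532·1² + 1 = 533, not a perfect square
y = 2: x² = 532·2² + 1 = 2129, not a perfect square
y = 3: x² = 532·3² + 1 = 4789, not a perfect square
... continuing the search (or via continued fractions) ...
y = 112230: x² = 532·112230² + 1 = 6700844782801, x = 2588599 ✓

Verify: 2588599² - 532·112230² = 6700844782801 - 6700844782800 = 1 ✓

x = 2588599, y = 112230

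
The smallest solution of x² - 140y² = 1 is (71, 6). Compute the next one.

Solutions to x² - Dy² = 1 are generated by powers of (x₀ + y₀√D).
The next solution satisfies x₁ + y₁√140 = (x₀ + y₀√140)², giving:
x₁ = x₀² + 140y₀² = 71² + 140·6² = 5041 + 5040 = 10081
y₁ = 2x₀y₀ = 2·71·6 = 852

Verify: 10081² - 140·852² = 101626561 - 101626560 = 1 ✓

x = 10081, y = 852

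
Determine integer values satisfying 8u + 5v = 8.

Step 1: Check solvability.
gcd(8, 5) = 1
Since 1 divides 8, solutions exist.

Step 2: Apply extended Euclidean algorithm to find gcd.
We find integers such that 8*x0 + 5*y0 = 1

Step 3: Scale the particular solution.
Multiply by 8/1 = 8:
u = 16, v = -24

Step 4: Verify.
8*(16) + 5*(-24) = 8 = 8 ✓

u = 16, v = -24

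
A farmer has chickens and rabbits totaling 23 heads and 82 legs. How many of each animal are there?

Let c = chickens, r = rabbits.
Heads: c + r = 23
Legs: 2c + 4r = 82
From the first equation, c = 23 - r. Substitute:
2(23 - r) + 4r = 82
46 + 2r = 82
r = (82 - 46)/2 = 18
c = 23 - 18 = 5

Chickens: 5, Rabbits: 18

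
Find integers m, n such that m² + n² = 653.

We need to find integers m, n > 0 such that m² + n² = 653.
Trying m = 13: n² = 653 - 13² = 653 - 169 = 484
n = 22
Check: 13² + 22² = 169 + 484 = 653 ✓

653 = 13² + 22²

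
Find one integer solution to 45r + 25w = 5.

Step 1: Check solvability.
gcd(45, 25) = 5
Since 5 divides 5, solutions exist.

Step 2: Apply extended Euclidean algorithm to find gcd.
We find integers such that 45*x0 + 25*y0 = 5

Step 3: Scale the particular solution.
Multiply by 5/5 = 1:
r = -1, w = 2

Step 4: Verify.
45*(-1) + 25*(2) = 5 = 5 ✓

r = -1, w = 2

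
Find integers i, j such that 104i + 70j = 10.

Step 1: Check solvability.
gcd(104, 70) = 2
Since 2 divides 10, solutions exist.

Step 2: Apply extended Euclidean algorithm to find gcd.
We find integers such that 104*x0 + 70*y0 = 2

Step 3: Scale the particular solution.
Multiply by 10/2 = 5:
i = -10, j = 15

Step 4: Verify.
104*(-10) + 70*(15) = 10 = 10 ✓

i = -10, j = 15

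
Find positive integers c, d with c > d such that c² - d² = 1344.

Factor: c² - d² = (c+d)(c-d) = 1344.
We need two factors of 1344 with the same parity.
Use c+d = 672 and c-d = 2 (product 672·2 = 1344).
Adding: 2c = 674, so c = 337.
Subtracting: 2d = 670, so d = 335.
Check: 337² - 335² = 113569 - 112225 = 1344 ✓

c = 337, d = 335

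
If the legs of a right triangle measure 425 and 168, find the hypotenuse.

c² = a² + b² = 425² + 168² = 180625 + 28224 = 208849
c = 457

457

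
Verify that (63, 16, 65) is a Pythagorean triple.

Compute a² + b² = 63² + 16² = 3969 + 256 = 4225
Compute c² = 65² = 4225
Since 4225 = 4225, confirmed.

Yes, it is a Pythagorean triple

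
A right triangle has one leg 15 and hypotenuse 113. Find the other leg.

b² = c² - a² = 12769 - 225 = 12544
b = 112

112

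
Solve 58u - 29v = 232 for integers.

Step 1: Check solvability.
gcd(58, 29) = 29
Since 29 divides 232, solutions exist.

Step 2: Apply extended Euclidean algorithm to find gcd.
We find integers such that 58*x0 + 29*y0 = 29

Step 3: Scale the particular solution.
Multiply by 232/29 = 8:
u = 0, v = -8

Step 4: Verify.
58*(0) - 29*(-8) = 232 = 232 ✓

u = 0, v = -8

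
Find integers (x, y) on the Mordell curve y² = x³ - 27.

Try small integer x values and check whether x³ - 27 is a perfect square.
x = 3: x³ - 27 = 3³ - 27 = 27 - 27 = 0
Is 0 a perfect square? 0² = 0 ✓
So (x, y) = (3, 0) is a solution.

x = 3, y = 0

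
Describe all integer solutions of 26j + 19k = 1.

Step 1: Compute gcd(26, 19) = 1.
Since 1 divides 1, solutions exist.

Step 2: Find a particular solution using extended Euclidean algorithm.
We get j₀ = -8, k₀ = 11.
Check: 26*-8 + 19*11 = 1 = 1 ✓

Step 3: Write the general solution.
j = -8 + (19/1)t = -8 + 19t
k = 11 - (26/1)t = 11 - 26t
for any integer t.

j = -8 + 19t, k = 11 - 26t for integer t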